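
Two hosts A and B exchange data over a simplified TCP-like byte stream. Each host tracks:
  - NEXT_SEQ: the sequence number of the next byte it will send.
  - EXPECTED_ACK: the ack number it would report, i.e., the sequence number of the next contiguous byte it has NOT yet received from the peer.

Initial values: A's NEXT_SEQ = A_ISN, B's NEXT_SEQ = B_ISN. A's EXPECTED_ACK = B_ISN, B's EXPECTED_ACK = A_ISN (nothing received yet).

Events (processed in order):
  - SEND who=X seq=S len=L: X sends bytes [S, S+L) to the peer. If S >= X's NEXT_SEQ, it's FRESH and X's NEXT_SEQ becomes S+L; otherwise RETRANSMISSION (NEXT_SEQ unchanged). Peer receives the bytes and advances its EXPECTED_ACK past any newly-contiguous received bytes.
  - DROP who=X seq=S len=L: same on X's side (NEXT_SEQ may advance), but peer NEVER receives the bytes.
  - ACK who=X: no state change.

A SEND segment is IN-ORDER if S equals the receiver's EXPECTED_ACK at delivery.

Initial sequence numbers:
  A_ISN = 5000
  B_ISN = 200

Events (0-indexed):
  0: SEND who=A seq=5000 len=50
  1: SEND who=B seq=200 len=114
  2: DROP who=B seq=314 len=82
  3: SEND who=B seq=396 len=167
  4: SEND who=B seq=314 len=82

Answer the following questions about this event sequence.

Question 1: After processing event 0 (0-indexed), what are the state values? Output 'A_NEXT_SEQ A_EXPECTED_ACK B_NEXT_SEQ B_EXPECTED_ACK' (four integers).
After event 0: A_seq=5050 A_ack=200 B_seq=200 B_ack=5050

5050 200 200 5050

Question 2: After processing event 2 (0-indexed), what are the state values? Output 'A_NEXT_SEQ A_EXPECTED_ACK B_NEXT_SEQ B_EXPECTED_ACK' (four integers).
After event 0: A_seq=5050 A_ack=200 B_seq=200 B_ack=5050
After event 1: A_seq=5050 A_ack=314 B_seq=314 B_ack=5050
After event 2: A_seq=5050 A_ack=314 B_seq=396 B_ack=5050

5050 314 396 5050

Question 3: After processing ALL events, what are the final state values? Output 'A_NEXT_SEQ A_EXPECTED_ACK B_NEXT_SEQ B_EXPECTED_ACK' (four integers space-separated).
After event 0: A_seq=5050 A_ack=200 B_seq=200 B_ack=5050
After event 1: A_seq=5050 A_ack=314 B_seq=314 B_ack=5050
After event 2: A_seq=5050 A_ack=314 B_seq=396 B_ack=5050
After event 3: A_seq=5050 A_ack=314 B_seq=563 B_ack=5050
After event 4: A_seq=5050 A_ack=563 B_seq=563 B_ack=5050

Answer: 5050 563 563 5050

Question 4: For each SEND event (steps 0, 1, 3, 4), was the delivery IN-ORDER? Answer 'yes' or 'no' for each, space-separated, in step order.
Step 0: SEND seq=5000 -> in-order
Step 1: SEND seq=200 -> in-order
Step 3: SEND seq=396 -> out-of-order
Step 4: SEND seq=314 -> in-order

Answer: yes yes no yes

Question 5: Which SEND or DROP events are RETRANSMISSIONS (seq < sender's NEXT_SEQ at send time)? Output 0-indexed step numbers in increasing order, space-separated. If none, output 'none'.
Step 0: SEND seq=5000 -> fresh
Step 1: SEND seq=200 -> fresh
Step 2: DROP seq=314 -> fresh
Step 3: SEND seq=396 -> fresh
Step 4: SEND seq=314 -> retransmit

Answer: 4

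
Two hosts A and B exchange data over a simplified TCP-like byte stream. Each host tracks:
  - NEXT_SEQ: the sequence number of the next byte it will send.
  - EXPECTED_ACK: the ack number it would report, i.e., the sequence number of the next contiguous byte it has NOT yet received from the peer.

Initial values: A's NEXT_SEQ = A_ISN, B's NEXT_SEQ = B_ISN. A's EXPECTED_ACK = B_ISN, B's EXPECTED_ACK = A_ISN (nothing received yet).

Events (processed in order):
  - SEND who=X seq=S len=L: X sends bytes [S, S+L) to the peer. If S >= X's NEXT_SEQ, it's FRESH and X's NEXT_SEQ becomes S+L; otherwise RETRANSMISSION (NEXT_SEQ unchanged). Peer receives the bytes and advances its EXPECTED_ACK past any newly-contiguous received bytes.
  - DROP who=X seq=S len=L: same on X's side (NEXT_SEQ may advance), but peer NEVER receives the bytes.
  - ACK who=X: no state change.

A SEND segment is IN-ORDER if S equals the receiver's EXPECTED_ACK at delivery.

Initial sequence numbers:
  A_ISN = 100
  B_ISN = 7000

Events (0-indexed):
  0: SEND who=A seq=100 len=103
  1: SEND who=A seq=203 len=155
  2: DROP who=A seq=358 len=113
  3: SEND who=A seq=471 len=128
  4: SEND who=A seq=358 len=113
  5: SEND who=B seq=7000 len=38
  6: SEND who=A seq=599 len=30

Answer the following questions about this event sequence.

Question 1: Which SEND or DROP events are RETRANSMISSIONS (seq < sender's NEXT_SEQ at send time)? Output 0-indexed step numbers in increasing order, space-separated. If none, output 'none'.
Answer: 4

Derivation:
Step 0: SEND seq=100 -> fresh
Step 1: SEND seq=203 -> fresh
Step 2: DROP seq=358 -> fresh
Step 3: SEND seq=471 -> fresh
Step 4: SEND seq=358 -> retransmit
Step 5: SEND seq=7000 -> fresh
Step 6: SEND seq=599 -> fresh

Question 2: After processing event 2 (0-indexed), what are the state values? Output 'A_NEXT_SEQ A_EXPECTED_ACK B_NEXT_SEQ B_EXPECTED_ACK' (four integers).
After event 0: A_seq=203 A_ack=7000 B_seq=7000 B_ack=203
After event 1: A_seq=358 A_ack=7000 B_seq=7000 B_ack=358
After event 2: A_seq=471 A_ack=7000 B_seq=7000 B_ack=358

471 7000 7000 358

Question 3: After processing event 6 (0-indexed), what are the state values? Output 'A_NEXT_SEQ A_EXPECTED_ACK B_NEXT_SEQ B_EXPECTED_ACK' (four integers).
After event 0: A_seq=203 A_ack=7000 B_seq=7000 B_ack=203
After event 1: A_seq=358 A_ack=7000 B_seq=7000 B_ack=358
After event 2: A_seq=471 A_ack=7000 B_seq=7000 B_ack=358
After event 3: A_seq=599 A_ack=7000 B_seq=7000 B_ack=358
After event 4: A_seq=599 A_ack=7000 B_seq=7000 B_ack=599
After event 5: A_seq=599 A_ack=7038 B_seq=7038 B_ack=599
After event 6: A_seq=629 A_ack=7038 B_seq=7038 B_ack=629

629 7038 7038 629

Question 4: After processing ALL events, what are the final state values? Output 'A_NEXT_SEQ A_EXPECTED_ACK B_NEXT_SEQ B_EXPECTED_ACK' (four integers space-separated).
After event 0: A_seq=203 A_ack=7000 B_seq=7000 B_ack=203
After event 1: A_seq=358 A_ack=7000 B_seq=7000 B_ack=358
After event 2: A_seq=471 A_ack=7000 B_seq=7000 B_ack=358
After event 3: A_seq=599 A_ack=7000 B_seq=7000 B_ack=358
After event 4: A_seq=599 A_ack=7000 B_seq=7000 B_ack=599
After event 5: A_seq=599 A_ack=7038 B_seq=7038 B_ack=599
After event 6: A_seq=629 A_ack=7038 B_seq=7038 B_ack=629

Answer: 629 7038 7038 629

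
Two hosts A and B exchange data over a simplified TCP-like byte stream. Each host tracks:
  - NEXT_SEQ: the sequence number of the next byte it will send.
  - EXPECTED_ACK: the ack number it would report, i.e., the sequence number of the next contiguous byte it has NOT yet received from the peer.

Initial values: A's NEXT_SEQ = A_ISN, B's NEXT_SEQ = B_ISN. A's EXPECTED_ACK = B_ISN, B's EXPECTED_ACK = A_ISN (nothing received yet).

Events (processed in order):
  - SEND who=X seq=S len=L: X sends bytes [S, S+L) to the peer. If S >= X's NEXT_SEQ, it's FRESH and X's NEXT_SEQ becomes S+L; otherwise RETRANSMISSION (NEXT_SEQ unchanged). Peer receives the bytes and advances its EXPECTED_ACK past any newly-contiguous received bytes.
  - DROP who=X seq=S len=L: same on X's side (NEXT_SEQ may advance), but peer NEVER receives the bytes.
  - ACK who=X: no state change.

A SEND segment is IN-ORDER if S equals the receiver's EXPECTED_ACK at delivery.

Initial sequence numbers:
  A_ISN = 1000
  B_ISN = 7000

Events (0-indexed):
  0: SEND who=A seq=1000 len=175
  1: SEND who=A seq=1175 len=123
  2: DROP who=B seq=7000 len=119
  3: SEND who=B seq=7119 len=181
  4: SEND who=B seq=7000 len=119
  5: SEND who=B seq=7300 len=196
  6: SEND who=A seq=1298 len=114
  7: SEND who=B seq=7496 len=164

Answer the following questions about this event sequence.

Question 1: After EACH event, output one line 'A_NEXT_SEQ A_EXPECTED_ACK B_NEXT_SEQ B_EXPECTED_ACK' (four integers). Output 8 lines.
1175 7000 7000 1175
1298 7000 7000 1298
1298 7000 7119 1298
1298 7000 7300 1298
1298 7300 7300 1298
1298 7496 7496 1298
1412 7496 7496 1412
1412 7660 7660 1412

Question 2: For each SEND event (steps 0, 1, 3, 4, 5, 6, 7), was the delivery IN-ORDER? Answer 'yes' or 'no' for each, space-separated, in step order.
Step 0: SEND seq=1000 -> in-order
Step 1: SEND seq=1175 -> in-order
Step 3: SEND seq=7119 -> out-of-order
Step 4: SEND seq=7000 -> in-order
Step 5: SEND seq=7300 -> in-order
Step 6: SEND seq=1298 -> in-order
Step 7: SEND seq=7496 -> in-order

Answer: yes yes no yes yes yes yes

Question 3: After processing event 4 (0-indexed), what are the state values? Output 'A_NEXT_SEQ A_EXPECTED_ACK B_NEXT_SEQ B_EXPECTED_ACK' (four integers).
After event 0: A_seq=1175 A_ack=7000 B_seq=7000 B_ack=1175
After event 1: A_seq=1298 A_ack=7000 B_seq=7000 B_ack=1298
After event 2: A_seq=1298 A_ack=7000 B_seq=7119 B_ack=1298
After event 3: A_seq=1298 A_ack=7000 B_seq=7300 B_ack=1298
After event 4: A_seq=1298 A_ack=7300 B_seq=7300 B_ack=1298

1298 7300 7300 1298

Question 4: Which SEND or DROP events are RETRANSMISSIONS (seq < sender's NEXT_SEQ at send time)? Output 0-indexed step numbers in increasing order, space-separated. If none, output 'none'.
Answer: 4

Derivation:
Step 0: SEND seq=1000 -> fresh
Step 1: SEND seq=1175 -> fresh
Step 2: DROP seq=7000 -> fresh
Step 3: SEND seq=7119 -> fresh
Step 4: SEND seq=7000 -> retransmit
Step 5: SEND seq=7300 -> fresh
Step 6: SEND seq=1298 -> fresh
Step 7: SEND seq=7496 -> fresh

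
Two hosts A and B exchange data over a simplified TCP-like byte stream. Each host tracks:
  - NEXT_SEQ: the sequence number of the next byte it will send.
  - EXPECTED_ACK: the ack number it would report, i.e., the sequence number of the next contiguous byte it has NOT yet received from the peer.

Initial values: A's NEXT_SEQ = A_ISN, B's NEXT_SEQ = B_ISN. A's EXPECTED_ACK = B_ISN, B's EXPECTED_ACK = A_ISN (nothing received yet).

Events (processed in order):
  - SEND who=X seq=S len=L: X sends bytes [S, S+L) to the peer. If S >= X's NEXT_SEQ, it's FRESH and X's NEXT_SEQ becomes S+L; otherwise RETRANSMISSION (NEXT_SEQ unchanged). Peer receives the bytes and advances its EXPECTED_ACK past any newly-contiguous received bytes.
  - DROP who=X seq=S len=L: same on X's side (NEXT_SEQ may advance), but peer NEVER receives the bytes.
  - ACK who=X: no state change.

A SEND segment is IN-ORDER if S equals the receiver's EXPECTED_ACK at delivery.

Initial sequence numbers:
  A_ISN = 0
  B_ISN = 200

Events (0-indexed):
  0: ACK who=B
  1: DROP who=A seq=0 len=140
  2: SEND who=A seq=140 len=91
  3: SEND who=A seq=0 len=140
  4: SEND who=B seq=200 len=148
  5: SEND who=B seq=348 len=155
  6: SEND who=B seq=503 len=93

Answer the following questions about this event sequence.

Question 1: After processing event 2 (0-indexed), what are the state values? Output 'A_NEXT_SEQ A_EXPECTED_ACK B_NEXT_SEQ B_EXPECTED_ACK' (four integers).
After event 0: A_seq=0 A_ack=200 B_seq=200 B_ack=0
After event 1: A_seq=140 A_ack=200 B_seq=200 B_ack=0
After event 2: A_seq=231 A_ack=200 B_seq=200 B_ack=0

231 200 200 0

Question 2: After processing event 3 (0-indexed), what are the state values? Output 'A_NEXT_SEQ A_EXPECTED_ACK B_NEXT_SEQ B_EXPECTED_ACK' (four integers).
After event 0: A_seq=0 A_ack=200 B_seq=200 B_ack=0
After event 1: A_seq=140 A_ack=200 B_seq=200 B_ack=0
After event 2: A_seq=231 A_ack=200 B_seq=200 B_ack=0
After event 3: A_seq=231 A_ack=200 B_seq=200 B_ack=231

231 200 200 231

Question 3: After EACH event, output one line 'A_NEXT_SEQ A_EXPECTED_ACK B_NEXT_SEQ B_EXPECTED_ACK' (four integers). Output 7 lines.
0 200 200 0
140 200 200 0
231 200 200 0
231 200 200 231
231 348 348 231
231 503 503 231
231 596 596 231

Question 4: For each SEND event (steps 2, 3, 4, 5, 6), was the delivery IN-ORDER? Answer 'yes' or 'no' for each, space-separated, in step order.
Step 2: SEND seq=140 -> out-of-order
Step 3: SEND seq=0 -> in-order
Step 4: SEND seq=200 -> in-order
Step 5: SEND seq=348 -> in-order
Step 6: SEND seq=503 -> in-order

Answer: no yes yes yes yes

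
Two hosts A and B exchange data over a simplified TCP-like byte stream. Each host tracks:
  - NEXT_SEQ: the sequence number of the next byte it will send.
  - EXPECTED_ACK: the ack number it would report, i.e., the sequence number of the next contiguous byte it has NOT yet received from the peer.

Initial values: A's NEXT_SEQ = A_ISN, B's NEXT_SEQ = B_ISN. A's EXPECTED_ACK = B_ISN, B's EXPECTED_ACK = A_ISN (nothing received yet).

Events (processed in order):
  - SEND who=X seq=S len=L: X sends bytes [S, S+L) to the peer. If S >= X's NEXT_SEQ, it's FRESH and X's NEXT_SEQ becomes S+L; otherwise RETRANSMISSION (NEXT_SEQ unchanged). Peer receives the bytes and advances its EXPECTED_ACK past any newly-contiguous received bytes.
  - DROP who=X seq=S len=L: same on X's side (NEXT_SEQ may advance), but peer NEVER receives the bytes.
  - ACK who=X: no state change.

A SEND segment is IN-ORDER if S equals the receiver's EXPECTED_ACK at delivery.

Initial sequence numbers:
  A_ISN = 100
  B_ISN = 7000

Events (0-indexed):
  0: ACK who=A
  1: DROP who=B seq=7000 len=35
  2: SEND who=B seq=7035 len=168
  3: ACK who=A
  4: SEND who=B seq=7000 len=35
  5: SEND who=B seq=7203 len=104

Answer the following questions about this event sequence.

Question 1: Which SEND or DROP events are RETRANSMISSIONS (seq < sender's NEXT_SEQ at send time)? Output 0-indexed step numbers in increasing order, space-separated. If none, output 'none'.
Answer: 4

Derivation:
Step 1: DROP seq=7000 -> fresh
Step 2: SEND seq=7035 -> fresh
Step 4: SEND seq=7000 -> retransmit
Step 5: SEND seq=7203 -> fresh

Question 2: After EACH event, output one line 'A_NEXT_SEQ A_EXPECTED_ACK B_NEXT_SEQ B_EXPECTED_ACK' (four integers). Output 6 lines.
100 7000 7000 100
100 7000 7035 100
100 7000 7203 100
100 7000 7203 100
100 7203 7203 100
100 7307 7307 100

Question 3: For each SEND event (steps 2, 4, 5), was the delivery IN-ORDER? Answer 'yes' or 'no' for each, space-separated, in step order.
Answer: no yes yes

Derivation:
Step 2: SEND seq=7035 -> out-of-order
Step 4: SEND seq=7000 -> in-order
Step 5: SEND seq=7203 -> in-order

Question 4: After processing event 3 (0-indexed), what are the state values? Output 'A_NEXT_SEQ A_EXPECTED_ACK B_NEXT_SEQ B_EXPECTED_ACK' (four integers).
After event 0: A_seq=100 A_ack=7000 B_seq=7000 B_ack=100
After event 1: A_seq=100 A_ack=7000 B_seq=7035 B_ack=100
After event 2: A_seq=100 A_ack=7000 B_seq=7203 B_ack=100
After event 3: A_seq=100 A_ack=7000 B_seq=7203 B_ack=100

100 7000 7203 100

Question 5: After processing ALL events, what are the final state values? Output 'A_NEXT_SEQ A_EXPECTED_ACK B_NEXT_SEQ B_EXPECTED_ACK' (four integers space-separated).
After event 0: A_seq=100 A_ack=7000 B_seq=7000 B_ack=100
After event 1: A_seq=100 A_ack=7000 B_seq=7035 B_ack=100
After event 2: A_seq=100 A_ack=7000 B_seq=7203 B_ack=100
After event 3: A_seq=100 A_ack=7000 B_seq=7203 B_ack=100
After event 4: A_seq=100 A_ack=7203 B_seq=7203 B_ack=100
After event 5: A_seq=100 A_ack=7307 B_seq=7307 B_ack=100

Answer: 100 7307 7307 100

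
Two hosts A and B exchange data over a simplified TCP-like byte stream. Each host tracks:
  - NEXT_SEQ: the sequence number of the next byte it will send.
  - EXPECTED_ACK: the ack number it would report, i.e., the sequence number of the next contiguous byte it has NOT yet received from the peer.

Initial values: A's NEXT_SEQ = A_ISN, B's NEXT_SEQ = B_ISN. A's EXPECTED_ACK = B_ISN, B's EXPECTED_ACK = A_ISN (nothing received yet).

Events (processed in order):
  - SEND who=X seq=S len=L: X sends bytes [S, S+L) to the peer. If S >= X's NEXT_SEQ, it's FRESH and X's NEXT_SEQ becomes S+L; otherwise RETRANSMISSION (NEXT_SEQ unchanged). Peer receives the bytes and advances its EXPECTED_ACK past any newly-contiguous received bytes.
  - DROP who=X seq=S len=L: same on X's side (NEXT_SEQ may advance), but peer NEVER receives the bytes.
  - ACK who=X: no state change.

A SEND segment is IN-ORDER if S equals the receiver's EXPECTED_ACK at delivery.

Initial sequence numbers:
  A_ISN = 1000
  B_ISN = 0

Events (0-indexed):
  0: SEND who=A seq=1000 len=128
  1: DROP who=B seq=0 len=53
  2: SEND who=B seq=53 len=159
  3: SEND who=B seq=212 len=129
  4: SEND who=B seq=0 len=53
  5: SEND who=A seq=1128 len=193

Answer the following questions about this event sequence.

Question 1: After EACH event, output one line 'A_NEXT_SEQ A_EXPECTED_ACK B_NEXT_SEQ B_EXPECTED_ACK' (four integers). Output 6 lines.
1128 0 0 1128
1128 0 53 1128
1128 0 212 1128
1128 0 341 1128
1128 341 341 1128
1321 341 341 1321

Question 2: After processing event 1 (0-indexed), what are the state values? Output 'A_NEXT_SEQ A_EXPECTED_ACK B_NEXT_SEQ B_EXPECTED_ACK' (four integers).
After event 0: A_seq=1128 A_ack=0 B_seq=0 B_ack=1128
After event 1: A_seq=1128 A_ack=0 B_seq=53 B_ack=1128

1128 0 53 1128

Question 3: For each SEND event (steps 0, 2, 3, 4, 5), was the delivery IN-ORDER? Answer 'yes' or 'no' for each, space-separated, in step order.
Answer: yes no no yes yes

Derivation:
Step 0: SEND seq=1000 -> in-order
Step 2: SEND seq=53 -> out-of-order
Step 3: SEND seq=212 -> out-of-order
Step 4: SEND seq=0 -> in-order
Step 5: SEND seq=1128 -> in-order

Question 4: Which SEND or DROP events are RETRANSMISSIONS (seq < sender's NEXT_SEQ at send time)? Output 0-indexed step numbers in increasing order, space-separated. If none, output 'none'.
Answer: 4

Derivation:
Step 0: SEND seq=1000 -> fresh
Step 1: DROP seq=0 -> fresh
Step 2: SEND seq=53 -> fresh
Step 3: SEND seq=212 -> fresh
Step 4: SEND seq=0 -> retransmit
Step 5: SEND seq=1128 -> fresh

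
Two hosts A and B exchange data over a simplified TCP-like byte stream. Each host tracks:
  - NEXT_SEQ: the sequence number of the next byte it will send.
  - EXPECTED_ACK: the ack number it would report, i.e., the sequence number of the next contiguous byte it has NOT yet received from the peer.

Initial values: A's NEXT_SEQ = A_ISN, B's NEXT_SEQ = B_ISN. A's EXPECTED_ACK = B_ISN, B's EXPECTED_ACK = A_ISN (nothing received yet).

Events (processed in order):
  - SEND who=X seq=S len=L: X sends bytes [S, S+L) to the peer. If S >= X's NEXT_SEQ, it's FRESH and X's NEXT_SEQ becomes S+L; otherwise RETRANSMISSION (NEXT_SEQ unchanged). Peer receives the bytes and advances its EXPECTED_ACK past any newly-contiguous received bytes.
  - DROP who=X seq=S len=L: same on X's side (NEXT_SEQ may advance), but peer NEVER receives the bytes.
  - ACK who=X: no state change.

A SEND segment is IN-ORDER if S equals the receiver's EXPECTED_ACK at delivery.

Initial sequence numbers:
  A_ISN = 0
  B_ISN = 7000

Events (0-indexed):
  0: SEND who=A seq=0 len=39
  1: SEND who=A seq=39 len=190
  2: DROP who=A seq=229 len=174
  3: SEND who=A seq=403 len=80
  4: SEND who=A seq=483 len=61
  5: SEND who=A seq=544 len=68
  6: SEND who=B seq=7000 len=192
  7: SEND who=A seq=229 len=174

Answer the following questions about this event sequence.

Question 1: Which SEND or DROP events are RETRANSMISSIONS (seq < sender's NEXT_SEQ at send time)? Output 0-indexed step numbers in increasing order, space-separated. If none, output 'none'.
Answer: 7

Derivation:
Step 0: SEND seq=0 -> fresh
Step 1: SEND seq=39 -> fresh
Step 2: DROP seq=229 -> fresh
Step 3: SEND seq=403 -> fresh
Step 4: SEND seq=483 -> fresh
Step 5: SEND seq=544 -> fresh
Step 6: SEND seq=7000 -> fresh
Step 7: SEND seq=229 -> retransmit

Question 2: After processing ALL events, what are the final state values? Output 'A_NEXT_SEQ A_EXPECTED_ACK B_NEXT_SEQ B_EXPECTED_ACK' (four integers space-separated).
After event 0: A_seq=39 A_ack=7000 B_seq=7000 B_ack=39
After event 1: A_seq=229 A_ack=7000 B_seq=7000 B_ack=229
After event 2: A_seq=403 A_ack=7000 B_seq=7000 B_ack=229
After event 3: A_seq=483 A_ack=7000 B_seq=7000 B_ack=229
After event 4: A_seq=544 A_ack=7000 B_seq=7000 B_ack=229
After event 5: A_seq=612 A_ack=7000 B_seq=7000 B_ack=229
After event 6: A_seq=612 A_ack=7192 B_seq=7192 B_ack=229
After event 7: A_seq=612 A_ack=7192 B_seq=7192 B_ack=612

Answer: 612 7192 7192 612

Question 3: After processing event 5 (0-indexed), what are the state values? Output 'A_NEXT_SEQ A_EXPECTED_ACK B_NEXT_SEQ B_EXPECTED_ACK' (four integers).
After event 0: A_seq=39 A_ack=7000 B_seq=7000 B_ack=39
After event 1: A_seq=229 A_ack=7000 B_seq=7000 B_ack=229
After event 2: A_seq=403 A_ack=7000 B_seq=7000 B_ack=229
After event 3: A_seq=483 A_ack=7000 B_seq=7000 B_ack=229
After event 4: A_seq=544 A_ack=7000 B_seq=7000 B_ack=229
After event 5: A_seq=612 A_ack=7000 B_seq=7000 B_ack=229

612 7000 7000 229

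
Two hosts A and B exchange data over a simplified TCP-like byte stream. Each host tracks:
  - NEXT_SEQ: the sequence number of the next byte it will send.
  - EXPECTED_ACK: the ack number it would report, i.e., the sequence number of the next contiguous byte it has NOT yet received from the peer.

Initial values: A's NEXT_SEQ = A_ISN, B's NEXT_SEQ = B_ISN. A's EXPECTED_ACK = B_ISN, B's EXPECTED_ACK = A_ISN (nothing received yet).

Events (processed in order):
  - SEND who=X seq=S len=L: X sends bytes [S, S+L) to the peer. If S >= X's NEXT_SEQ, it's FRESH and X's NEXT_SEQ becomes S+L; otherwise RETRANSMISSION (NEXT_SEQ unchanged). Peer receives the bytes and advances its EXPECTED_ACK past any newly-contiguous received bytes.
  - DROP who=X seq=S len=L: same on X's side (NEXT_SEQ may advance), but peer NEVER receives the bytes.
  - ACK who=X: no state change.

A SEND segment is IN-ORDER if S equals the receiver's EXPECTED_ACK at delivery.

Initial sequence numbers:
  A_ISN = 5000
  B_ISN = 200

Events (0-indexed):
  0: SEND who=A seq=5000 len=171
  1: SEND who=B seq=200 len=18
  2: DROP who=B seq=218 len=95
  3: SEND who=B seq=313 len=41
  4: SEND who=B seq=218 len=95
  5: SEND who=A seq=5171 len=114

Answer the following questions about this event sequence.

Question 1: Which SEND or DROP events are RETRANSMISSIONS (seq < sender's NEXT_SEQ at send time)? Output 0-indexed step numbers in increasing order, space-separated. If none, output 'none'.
Answer: 4

Derivation:
Step 0: SEND seq=5000 -> fresh
Step 1: SEND seq=200 -> fresh
Step 2: DROP seq=218 -> fresh
Step 3: SEND seq=313 -> fresh
Step 4: SEND seq=218 -> retransmit
Step 5: SEND seq=5171 -> fresh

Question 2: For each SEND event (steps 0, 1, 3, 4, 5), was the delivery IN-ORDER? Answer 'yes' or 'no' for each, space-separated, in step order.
Answer: yes yes no yes yes

Derivation:
Step 0: SEND seq=5000 -> in-order
Step 1: SEND seq=200 -> in-order
Step 3: SEND seq=313 -> out-of-order
Step 4: SEND seq=218 -> in-order
Step 5: SEND seq=5171 -> in-order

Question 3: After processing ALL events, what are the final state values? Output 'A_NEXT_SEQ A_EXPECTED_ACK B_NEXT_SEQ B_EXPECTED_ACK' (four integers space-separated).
After event 0: A_seq=5171 A_ack=200 B_seq=200 B_ack=5171
After event 1: A_seq=5171 A_ack=218 B_seq=218 B_ack=5171
After event 2: A_seq=5171 A_ack=218 B_seq=313 B_ack=5171
After event 3: A_seq=5171 A_ack=218 B_seq=354 B_ack=5171
After event 4: A_seq=5171 A_ack=354 B_seq=354 B_ack=5171
After event 5: A_seq=5285 A_ack=354 B_seq=354 B_ack=5285

Answer: 5285 354 354 5285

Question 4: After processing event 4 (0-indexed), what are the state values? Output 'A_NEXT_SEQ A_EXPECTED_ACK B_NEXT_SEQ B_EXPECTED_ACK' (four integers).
After event 0: A_seq=5171 A_ack=200 B_seq=200 B_ack=5171
After event 1: A_seq=5171 A_ack=218 B_seq=218 B_ack=5171
After event 2: A_seq=5171 A_ack=218 B_seq=313 B_ack=5171
After event 3: A_seq=5171 A_ack=218 B_seq=354 B_ack=5171
After event 4: A_seq=5171 A_ack=354 B_seq=354 B_ack=5171

5171 354 354 5171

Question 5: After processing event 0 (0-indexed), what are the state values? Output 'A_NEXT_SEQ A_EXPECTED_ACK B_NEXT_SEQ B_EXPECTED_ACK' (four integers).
After event 0: A_seq=5171 A_ack=200 B_seq=200 B_ack=5171

5171 200 200 5171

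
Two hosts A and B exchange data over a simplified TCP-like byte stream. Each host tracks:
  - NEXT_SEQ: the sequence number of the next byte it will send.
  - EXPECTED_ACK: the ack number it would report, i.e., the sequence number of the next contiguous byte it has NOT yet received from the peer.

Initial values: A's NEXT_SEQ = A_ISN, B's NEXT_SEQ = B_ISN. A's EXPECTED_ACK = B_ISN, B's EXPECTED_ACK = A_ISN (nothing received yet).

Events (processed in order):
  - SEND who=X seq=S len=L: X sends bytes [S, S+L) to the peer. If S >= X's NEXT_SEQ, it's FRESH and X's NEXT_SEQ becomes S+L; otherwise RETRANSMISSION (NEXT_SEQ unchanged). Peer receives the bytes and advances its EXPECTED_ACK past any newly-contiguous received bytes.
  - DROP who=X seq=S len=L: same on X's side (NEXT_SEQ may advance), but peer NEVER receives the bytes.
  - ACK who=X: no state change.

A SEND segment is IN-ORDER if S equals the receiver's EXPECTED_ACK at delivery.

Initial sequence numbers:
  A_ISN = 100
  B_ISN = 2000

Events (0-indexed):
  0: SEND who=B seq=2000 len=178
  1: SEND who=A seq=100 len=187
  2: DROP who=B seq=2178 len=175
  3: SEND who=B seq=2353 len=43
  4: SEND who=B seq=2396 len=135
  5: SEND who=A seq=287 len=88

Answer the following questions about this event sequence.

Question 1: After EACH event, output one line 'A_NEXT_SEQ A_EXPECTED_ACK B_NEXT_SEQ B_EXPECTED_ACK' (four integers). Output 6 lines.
100 2178 2178 100
287 2178 2178 287
287 2178 2353 287
287 2178 2396 287
287 2178 2531 287
375 2178 2531 375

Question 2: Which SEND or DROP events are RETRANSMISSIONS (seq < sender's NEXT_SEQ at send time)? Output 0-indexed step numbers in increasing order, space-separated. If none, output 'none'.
Answer: none

Derivation:
Step 0: SEND seq=2000 -> fresh
Step 1: SEND seq=100 -> fresh
Step 2: DROP seq=2178 -> fresh
Step 3: SEND seq=2353 -> fresh
Step 4: SEND seq=2396 -> fresh
Step 5: SEND seq=287 -> fresh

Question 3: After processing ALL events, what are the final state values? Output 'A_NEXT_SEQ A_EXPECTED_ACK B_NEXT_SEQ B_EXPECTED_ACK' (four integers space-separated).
Answer: 375 2178 2531 375

Derivation:
After event 0: A_seq=100 A_ack=2178 B_seq=2178 B_ack=100
After event 1: A_seq=287 A_ack=2178 B_seq=2178 B_ack=287
After event 2: A_seq=287 A_ack=2178 B_seq=2353 B_ack=287
After event 3: A_seq=287 A_ack=2178 B_seq=2396 B_ack=287
After event 4: A_seq=287 A_ack=2178 B_seq=2531 B_ack=287
After event 5: A_seq=375 A_ack=2178 B_seq=2531 B_ack=375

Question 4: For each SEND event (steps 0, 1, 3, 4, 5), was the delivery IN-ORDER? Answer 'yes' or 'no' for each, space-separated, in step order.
Answer: yes yes no no yes

Derivation:
Step 0: SEND seq=2000 -> in-order
Step 1: SEND seq=100 -> in-order
Step 3: SEND seq=2353 -> out-of-order
Step 4: SEND seq=2396 -> out-of-order
Step 5: SEND seq=287 -> in-order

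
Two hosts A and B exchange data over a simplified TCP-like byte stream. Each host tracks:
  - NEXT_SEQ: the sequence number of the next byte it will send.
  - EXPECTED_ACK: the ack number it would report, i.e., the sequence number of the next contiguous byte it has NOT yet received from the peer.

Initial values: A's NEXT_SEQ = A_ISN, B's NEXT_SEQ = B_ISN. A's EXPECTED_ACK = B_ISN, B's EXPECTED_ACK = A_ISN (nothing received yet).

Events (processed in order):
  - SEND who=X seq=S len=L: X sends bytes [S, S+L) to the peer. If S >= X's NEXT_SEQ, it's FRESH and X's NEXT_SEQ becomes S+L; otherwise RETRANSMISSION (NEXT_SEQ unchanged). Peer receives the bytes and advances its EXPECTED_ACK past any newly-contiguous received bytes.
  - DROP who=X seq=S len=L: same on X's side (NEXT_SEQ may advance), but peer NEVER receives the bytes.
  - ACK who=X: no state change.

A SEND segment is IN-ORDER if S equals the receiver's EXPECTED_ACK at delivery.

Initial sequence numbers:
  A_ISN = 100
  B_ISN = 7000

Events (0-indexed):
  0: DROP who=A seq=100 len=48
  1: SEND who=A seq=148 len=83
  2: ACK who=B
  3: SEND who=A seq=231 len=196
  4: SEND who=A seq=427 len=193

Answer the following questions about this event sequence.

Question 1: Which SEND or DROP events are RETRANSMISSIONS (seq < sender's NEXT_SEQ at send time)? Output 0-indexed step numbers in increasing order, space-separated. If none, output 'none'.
Answer: none

Derivation:
Step 0: DROP seq=100 -> fresh
Step 1: SEND seq=148 -> fresh
Step 3: SEND seq=231 -> fresh
Step 4: SEND seq=427 -> fresh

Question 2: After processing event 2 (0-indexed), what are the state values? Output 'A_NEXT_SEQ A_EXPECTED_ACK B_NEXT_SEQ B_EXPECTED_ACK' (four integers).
After event 0: A_seq=148 A_ack=7000 B_seq=7000 B_ack=100
After event 1: A_seq=231 A_ack=7000 B_seq=7000 B_ack=100
After event 2: A_seq=231 A_ack=7000 B_seq=7000 B_ack=100

231 7000 7000 100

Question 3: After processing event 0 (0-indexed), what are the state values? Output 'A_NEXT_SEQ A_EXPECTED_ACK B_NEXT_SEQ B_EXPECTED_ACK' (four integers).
After event 0: A_seq=148 A_ack=7000 B_seq=7000 B_ack=100

148 7000 7000 100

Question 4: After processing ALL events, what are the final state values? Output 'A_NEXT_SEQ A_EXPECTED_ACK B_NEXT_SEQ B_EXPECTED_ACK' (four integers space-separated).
Answer: 620 7000 7000 100

Derivation:
After event 0: A_seq=148 A_ack=7000 B_seq=7000 B_ack=100
After event 1: A_seq=231 A_ack=7000 B_seq=7000 B_ack=100
After event 2: A_seq=231 A_ack=7000 B_seq=7000 B_ack=100
After event 3: A_seq=427 A_ack=7000 B_seq=7000 B_ack=100
After event 4: A_seq=620 A_ack=7000 B_seq=7000 B_ack=100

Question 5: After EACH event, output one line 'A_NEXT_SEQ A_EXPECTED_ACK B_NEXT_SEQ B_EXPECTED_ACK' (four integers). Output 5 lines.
148 7000 7000 100
231 7000 7000 100
231 7000 7000 100
427 7000 7000 100
620 7000 7000 100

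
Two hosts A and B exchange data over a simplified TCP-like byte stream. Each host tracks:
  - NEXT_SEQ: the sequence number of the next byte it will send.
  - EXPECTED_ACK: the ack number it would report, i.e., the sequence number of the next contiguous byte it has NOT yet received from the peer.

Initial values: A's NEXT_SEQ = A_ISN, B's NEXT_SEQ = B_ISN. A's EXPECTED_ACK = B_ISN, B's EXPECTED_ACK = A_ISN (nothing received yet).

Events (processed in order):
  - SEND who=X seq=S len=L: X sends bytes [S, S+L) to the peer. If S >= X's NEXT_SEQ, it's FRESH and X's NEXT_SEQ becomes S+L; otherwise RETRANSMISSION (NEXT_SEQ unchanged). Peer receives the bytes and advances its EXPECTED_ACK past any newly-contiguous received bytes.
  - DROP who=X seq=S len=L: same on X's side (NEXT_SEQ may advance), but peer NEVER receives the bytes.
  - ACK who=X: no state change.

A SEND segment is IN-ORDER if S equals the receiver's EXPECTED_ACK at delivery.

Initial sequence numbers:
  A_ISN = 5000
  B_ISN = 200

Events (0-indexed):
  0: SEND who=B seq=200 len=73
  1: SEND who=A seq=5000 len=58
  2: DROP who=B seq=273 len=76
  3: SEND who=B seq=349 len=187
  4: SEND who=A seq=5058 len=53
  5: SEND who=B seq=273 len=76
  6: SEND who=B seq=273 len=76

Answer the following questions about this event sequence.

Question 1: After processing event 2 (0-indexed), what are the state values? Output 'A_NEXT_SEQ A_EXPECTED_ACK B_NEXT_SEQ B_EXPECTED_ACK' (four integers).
After event 0: A_seq=5000 A_ack=273 B_seq=273 B_ack=5000
After event 1: A_seq=5058 A_ack=273 B_seq=273 B_ack=5058
After event 2: A_seq=5058 A_ack=273 B_seq=349 B_ack=5058

5058 273 349 5058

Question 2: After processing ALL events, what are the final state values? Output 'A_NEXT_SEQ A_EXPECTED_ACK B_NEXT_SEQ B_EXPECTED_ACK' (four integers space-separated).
Answer: 5111 536 536 5111

Derivation:
After event 0: A_seq=5000 A_ack=273 B_seq=273 B_ack=5000
After event 1: A_seq=5058 A_ack=273 B_seq=273 B_ack=5058
After event 2: A_seq=5058 A_ack=273 B_seq=349 B_ack=5058
After event 3: A_seq=5058 A_ack=273 B_seq=536 B_ack=5058
After event 4: A_seq=5111 A_ack=273 B_seq=536 B_ack=5111
After event 5: A_seq=5111 A_ack=536 B_seq=536 B_ack=5111
After event 6: A_seq=5111 A_ack=536 B_seq=536 B_ack=5111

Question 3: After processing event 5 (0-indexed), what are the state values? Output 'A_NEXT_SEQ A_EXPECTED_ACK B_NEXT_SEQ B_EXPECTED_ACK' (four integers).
After event 0: A_seq=5000 A_ack=273 B_seq=273 B_ack=5000
After event 1: A_seq=5058 A_ack=273 B_seq=273 B_ack=5058
After event 2: A_seq=5058 A_ack=273 B_seq=349 B_ack=5058
After event 3: A_seq=5058 A_ack=273 B_seq=536 B_ack=5058
After event 4: A_seq=5111 A_ack=273 B_seq=536 B_ack=5111
After event 5: A_seq=5111 A_ack=536 B_seq=536 B_ack=5111

5111 536 536 5111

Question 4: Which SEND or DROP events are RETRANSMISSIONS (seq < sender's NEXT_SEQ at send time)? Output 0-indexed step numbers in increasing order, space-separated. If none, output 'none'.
Step 0: SEND seq=200 -> fresh
Step 1: SEND seq=5000 -> fresh
Step 2: DROP seq=273 -> fresh
Step 3: SEND seq=349 -> fresh
Step 4: SEND seq=5058 -> fresh
Step 5: SEND seq=273 -> retransmit
Step 6: SEND seq=273 -> retransmit

Answer: 5 6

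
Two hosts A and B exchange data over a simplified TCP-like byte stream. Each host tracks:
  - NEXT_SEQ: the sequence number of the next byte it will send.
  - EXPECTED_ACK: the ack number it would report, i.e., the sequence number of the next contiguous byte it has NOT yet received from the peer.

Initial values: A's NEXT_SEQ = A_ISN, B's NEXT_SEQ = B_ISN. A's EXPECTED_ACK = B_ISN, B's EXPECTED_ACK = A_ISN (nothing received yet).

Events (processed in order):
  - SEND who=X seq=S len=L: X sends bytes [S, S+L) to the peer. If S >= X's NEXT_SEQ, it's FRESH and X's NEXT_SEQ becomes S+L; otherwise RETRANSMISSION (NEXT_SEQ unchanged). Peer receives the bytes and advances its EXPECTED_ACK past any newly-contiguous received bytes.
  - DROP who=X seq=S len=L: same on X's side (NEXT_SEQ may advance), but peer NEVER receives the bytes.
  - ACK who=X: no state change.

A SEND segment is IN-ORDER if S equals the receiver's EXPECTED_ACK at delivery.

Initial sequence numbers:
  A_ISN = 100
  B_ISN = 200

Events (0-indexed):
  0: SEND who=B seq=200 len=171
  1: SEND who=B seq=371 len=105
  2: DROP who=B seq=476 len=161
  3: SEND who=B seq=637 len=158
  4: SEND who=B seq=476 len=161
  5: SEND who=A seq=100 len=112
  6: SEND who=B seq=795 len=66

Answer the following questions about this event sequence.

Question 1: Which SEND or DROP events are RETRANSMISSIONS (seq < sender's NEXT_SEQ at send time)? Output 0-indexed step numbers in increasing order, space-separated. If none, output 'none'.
Step 0: SEND seq=200 -> fresh
Step 1: SEND seq=371 -> fresh
Step 2: DROP seq=476 -> fresh
Step 3: SEND seq=637 -> fresh
Step 4: SEND seq=476 -> retransmit
Step 5: SEND seq=100 -> fresh
Step 6: SEND seq=795 -> fresh

Answer: 4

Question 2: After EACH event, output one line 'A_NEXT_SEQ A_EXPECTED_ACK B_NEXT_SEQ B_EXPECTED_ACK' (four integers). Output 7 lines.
100 371 371 100
100 476 476 100
100 476 637 100
100 476 795 100
100 795 795 100
212 795 795 212
212 861 861 212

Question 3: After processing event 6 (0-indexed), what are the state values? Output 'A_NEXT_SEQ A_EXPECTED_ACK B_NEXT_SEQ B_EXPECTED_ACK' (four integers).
After event 0: A_seq=100 A_ack=371 B_seq=371 B_ack=100
After event 1: A_seq=100 A_ack=476 B_seq=476 B_ack=100
After event 2: A_seq=100 A_ack=476 B_seq=637 B_ack=100
After event 3: A_seq=100 A_ack=476 B_seq=795 B_ack=100
After event 4: A_seq=100 A_ack=795 B_seq=795 B_ack=100
After event 5: A_seq=212 A_ack=795 B_seq=795 B_ack=212
After event 6: A_seq=212 A_ack=861 B_seq=861 B_ack=212

212 861 861 212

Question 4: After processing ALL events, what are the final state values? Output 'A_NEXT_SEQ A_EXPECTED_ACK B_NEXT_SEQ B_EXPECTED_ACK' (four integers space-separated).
After event 0: A_seq=100 A_ack=371 B_seq=371 B_ack=100
After event 1: A_seq=100 A_ack=476 B_seq=476 B_ack=100
After event 2: A_seq=100 A_ack=476 B_seq=637 B_ack=100
After event 3: A_seq=100 A_ack=476 B_seq=795 B_ack=100
After event 4: A_seq=100 A_ack=795 B_seq=795 B_ack=100
After event 5: A_seq=212 A_ack=795 B_seq=795 B_ack=212
After event 6: A_seq=212 A_ack=861 B_seq=861 B_ack=212

Answer: 212 861 861 212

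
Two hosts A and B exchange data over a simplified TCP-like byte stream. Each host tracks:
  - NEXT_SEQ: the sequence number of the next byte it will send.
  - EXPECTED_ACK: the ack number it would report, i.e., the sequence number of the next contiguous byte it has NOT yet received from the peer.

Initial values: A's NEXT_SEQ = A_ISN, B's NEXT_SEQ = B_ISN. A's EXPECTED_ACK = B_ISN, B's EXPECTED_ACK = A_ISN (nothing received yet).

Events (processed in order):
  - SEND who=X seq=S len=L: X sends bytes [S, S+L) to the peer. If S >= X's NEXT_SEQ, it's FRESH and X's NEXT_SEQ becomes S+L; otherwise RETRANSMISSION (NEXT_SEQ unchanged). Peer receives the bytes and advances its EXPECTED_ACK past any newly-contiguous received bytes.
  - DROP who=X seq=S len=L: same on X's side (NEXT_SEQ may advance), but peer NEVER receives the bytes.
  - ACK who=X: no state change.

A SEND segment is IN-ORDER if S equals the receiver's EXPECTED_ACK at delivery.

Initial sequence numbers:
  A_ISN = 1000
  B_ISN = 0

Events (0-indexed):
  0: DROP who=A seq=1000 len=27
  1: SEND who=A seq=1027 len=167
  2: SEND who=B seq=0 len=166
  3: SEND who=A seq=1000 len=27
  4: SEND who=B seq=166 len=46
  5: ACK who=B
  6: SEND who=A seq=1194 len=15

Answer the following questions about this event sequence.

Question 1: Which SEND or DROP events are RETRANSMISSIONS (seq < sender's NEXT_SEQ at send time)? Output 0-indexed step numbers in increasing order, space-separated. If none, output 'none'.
Answer: 3

Derivation:
Step 0: DROP seq=1000 -> fresh
Step 1: SEND seq=1027 -> fresh
Step 2: SEND seq=0 -> fresh
Step 3: SEND seq=1000 -> retransmit
Step 4: SEND seq=166 -> fresh
Step 6: SEND seq=1194 -> fresh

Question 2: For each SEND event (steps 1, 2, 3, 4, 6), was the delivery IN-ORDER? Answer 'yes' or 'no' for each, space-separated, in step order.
Answer: no yes yes yes yes

Derivation:
Step 1: SEND seq=1027 -> out-of-order
Step 2: SEND seq=0 -> in-order
Step 3: SEND seq=1000 -> in-order
Step 4: SEND seq=166 -> in-order
Step 6: SEND seq=1194 -> in-order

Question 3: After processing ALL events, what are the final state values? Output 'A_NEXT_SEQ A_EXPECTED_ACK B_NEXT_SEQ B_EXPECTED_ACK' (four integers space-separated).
After event 0: A_seq=1027 A_ack=0 B_seq=0 B_ack=1000
After event 1: A_seq=1194 A_ack=0 B_seq=0 B_ack=1000
After event 2: A_seq=1194 A_ack=166 B_seq=166 B_ack=1000
After event 3: A_seq=1194 A_ack=166 B_seq=166 B_ack=1194
After event 4: A_seq=1194 A_ack=212 B_seq=212 B_ack=1194
After event 5: A_seq=1194 A_ack=212 B_seq=212 B_ack=1194
After event 6: A_seq=1209 A_ack=212 B_seq=212 B_ack=1209

Answer: 1209 212 212 1209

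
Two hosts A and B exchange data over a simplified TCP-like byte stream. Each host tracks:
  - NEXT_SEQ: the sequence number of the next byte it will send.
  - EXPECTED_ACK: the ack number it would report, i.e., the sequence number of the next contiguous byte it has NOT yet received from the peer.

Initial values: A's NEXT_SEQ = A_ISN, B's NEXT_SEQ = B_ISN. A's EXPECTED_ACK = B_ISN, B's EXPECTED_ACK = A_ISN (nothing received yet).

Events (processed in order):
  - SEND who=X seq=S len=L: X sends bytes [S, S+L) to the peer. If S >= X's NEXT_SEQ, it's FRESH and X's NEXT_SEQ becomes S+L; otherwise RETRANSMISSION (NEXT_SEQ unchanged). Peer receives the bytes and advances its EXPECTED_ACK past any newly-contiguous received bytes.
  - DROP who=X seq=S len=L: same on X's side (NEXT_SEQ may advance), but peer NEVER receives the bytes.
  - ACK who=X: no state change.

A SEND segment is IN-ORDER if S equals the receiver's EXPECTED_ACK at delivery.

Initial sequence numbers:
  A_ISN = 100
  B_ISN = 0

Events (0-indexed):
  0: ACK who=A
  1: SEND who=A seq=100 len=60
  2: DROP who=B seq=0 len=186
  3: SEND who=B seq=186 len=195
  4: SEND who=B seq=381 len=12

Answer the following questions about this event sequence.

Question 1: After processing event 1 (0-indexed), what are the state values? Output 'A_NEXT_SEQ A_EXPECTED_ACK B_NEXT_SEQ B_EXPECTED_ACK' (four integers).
After event 0: A_seq=100 A_ack=0 B_seq=0 B_ack=100
After event 1: A_seq=160 A_ack=0 B_seq=0 B_ack=160

160 0 0 160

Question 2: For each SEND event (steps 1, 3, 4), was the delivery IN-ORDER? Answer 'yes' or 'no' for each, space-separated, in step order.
Step 1: SEND seq=100 -> in-order
Step 3: SEND seq=186 -> out-of-order
Step 4: SEND seq=381 -> out-of-order

Answer: yes no no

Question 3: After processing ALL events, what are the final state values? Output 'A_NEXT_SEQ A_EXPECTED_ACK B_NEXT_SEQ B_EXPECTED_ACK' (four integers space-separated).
Answer: 160 0 393 160

Derivation:
After event 0: A_seq=100 A_ack=0 B_seq=0 B_ack=100
After event 1: A_seq=160 A_ack=0 B_seq=0 B_ack=160
After event 2: A_seq=160 A_ack=0 B_seq=186 B_ack=160
After event 3: A_seq=160 A_ack=0 B_seq=381 B_ack=160
After event 4: A_seq=160 A_ack=0 B_seq=393 B_ack=160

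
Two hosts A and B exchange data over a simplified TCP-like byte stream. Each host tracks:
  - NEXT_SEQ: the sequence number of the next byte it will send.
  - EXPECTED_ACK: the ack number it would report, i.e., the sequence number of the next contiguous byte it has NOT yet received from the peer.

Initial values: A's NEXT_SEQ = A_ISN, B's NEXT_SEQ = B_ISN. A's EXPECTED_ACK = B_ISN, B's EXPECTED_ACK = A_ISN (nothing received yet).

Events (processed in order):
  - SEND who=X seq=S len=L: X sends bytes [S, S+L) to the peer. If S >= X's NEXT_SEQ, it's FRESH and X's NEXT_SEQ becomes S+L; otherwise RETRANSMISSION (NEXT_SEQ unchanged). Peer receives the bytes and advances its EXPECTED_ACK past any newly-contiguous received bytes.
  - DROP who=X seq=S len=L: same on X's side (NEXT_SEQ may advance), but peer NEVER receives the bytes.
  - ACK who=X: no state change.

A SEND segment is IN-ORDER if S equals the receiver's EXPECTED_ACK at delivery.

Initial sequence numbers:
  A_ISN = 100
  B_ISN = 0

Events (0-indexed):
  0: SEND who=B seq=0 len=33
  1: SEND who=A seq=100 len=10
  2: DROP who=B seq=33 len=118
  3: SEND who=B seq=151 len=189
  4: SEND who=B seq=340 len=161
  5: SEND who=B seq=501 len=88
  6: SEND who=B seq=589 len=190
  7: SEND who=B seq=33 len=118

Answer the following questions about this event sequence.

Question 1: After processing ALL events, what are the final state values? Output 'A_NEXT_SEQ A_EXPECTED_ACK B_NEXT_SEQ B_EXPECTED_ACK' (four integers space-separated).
Answer: 110 779 779 110

Derivation:
After event 0: A_seq=100 A_ack=33 B_seq=33 B_ack=100
After event 1: A_seq=110 A_ack=33 B_seq=33 B_ack=110
After event 2: A_seq=110 A_ack=33 B_seq=151 B_ack=110
After event 3: A_seq=110 A_ack=33 B_seq=340 B_ack=110
After event 4: A_seq=110 A_ack=33 B_seq=501 B_ack=110
After event 5: A_seq=110 A_ack=33 B_seq=589 B_ack=110
After event 6: A_seq=110 A_ack=33 B_seq=779 B_ack=110
After event 7: A_seq=110 A_ack=779 B_seq=779 B_ack=110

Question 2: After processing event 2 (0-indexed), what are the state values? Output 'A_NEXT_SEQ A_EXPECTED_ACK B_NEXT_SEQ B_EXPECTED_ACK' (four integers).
After event 0: A_seq=100 A_ack=33 B_seq=33 B_ack=100
After event 1: A_seq=110 A_ack=33 B_seq=33 B_ack=110
After event 2: A_seq=110 A_ack=33 B_seq=151 B_ack=110

110 33 151 110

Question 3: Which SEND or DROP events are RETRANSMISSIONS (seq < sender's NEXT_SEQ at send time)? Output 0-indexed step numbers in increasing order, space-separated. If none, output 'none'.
Answer: 7

Derivation:
Step 0: SEND seq=0 -> fresh
Step 1: SEND seq=100 -> fresh
Step 2: DROP seq=33 -> fresh
Step 3: SEND seq=151 -> fresh
Step 4: SEND seq=340 -> fresh
Step 5: SEND seq=501 -> fresh
Step 6: SEND seq=589 -> fresh
Step 7: SEND seq=33 -> retransmit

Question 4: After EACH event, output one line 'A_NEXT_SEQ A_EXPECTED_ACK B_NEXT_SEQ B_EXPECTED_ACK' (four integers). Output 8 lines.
100 33 33 100
110 33 33 110
110 33 151 110
110 33 340 110
110 33 501 110
110 33 589 110
110 33 779 110
110 779 779 110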